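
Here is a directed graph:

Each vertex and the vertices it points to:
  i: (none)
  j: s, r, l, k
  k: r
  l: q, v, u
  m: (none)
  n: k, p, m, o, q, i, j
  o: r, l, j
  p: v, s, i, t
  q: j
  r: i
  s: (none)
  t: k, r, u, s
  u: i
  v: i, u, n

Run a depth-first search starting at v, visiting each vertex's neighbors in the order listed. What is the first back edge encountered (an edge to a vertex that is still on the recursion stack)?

p->v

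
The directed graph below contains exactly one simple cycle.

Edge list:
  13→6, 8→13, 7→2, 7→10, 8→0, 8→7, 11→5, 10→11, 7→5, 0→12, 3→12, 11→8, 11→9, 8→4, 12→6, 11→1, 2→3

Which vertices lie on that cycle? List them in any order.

DFS with gray/black marking from 10:
10 gray
  11 gray
    1 gray
    1 black
    5 gray
    5 black
    8 gray
      0 gray
        12 gray
          6 gray
          6 black
        12 black
      0 black
      7 gray
        7→5: 5 black — skip
        7→10: 10 is gray → back edge
Back edge closes the cycle 10 → 11 → 8 → 7 → 10; its vertices are {7, 8, 10, 11}.

7, 8, 10, 11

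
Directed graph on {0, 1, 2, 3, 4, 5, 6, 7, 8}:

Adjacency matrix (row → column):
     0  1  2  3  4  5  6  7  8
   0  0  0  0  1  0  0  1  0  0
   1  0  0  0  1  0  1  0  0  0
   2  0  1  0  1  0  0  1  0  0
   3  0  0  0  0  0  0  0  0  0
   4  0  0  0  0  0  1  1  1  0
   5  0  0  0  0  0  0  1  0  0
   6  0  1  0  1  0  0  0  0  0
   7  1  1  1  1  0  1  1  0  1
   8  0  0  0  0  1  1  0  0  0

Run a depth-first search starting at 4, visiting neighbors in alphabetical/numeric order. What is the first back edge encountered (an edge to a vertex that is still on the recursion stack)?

1->5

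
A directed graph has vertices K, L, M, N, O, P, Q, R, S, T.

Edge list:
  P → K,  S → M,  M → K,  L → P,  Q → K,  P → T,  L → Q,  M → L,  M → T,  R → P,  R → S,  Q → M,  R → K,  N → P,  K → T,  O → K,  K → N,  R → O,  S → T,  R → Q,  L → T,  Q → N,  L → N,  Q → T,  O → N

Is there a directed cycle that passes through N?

Yes

N is on a cycle iff N can reach itself via ≥1 edge.
N → P → K → N — yes.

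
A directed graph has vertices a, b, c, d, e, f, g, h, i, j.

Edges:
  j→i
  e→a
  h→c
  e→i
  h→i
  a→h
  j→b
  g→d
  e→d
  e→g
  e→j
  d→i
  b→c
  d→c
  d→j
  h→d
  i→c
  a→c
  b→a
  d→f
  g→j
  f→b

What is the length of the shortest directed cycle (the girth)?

5

For each vertex v, BFS finds the shortest path from v back to v.
The shortest such closed walk is a → h → d → j → b → a, length 5.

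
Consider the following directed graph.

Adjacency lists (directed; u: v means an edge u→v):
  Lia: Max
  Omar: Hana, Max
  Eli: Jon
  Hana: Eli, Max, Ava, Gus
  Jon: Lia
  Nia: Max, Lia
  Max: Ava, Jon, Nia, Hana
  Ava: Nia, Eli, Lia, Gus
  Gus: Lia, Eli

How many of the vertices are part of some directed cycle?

A vertex is on a directed cycle iff it belongs to a strongly connected component of size ≥ 2 (or has a self-loop).
The vertices on cycles are {Ava, Eli, Gus, Jon, Lia, Max, Nia, Hana} — 8 in total.

8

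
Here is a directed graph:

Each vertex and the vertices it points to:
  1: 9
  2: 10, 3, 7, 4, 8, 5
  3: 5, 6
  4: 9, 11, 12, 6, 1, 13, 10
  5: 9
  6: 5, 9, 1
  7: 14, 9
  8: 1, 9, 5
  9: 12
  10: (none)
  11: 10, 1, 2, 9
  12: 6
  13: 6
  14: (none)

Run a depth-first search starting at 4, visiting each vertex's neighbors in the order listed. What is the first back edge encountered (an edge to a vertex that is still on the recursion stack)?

5→9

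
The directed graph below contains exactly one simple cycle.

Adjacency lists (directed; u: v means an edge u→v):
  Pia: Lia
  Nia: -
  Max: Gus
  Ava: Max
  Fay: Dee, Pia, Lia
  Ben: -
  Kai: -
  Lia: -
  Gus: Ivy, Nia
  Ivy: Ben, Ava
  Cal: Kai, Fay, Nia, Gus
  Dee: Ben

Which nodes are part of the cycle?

Ava, Gus, Ivy, Max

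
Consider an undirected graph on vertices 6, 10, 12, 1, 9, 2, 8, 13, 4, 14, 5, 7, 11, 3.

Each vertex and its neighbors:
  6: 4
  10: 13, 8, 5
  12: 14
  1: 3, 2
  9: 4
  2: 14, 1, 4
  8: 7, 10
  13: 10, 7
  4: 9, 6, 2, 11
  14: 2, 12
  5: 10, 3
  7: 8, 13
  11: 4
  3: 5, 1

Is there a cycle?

Yes

DFS, tracking each vertex's parent; an edge to a visited non-parent vertex closes a cycle.
Start from 2:
visit 2 (parent –)
  visit 14 (parent 2)
    14–2: parent, skip
    visit 12 (parent 14)
      12–14: parent, skip
  visit 1 (parent 2)
    visit 3 (parent 1)
      visit 5 (parent 3)
        visit 10 (parent 5)
          visit 13 (parent 10)
            13–10: parent, skip
            visit 7 (parent 13)
              visit 8 (parent 7)
                8–7: parent, skip
                8–10: 10 visited and ≠ parent → cycle
Cycle: 10 – 13 – 7 – 8 – 10.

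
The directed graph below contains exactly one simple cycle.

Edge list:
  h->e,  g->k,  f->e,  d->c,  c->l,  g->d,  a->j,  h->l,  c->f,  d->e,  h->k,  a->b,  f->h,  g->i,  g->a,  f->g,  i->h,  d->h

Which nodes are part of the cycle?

c, d, f, g

DFS with gray/black marking from g:
g gray
  d gray
    c gray
      f gray
        f→g: g is gray → back edge
Back edge closes the cycle g → d → c → f → g; its vertices are {c, d, f, g}.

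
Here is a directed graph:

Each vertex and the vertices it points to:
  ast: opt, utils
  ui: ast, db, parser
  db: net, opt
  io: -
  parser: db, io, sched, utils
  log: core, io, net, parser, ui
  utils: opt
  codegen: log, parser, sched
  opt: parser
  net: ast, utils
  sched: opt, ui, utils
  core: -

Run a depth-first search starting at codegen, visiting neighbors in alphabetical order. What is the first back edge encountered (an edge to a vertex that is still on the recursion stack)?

db->net

DFS from codegen (visiting neighbors in alphabetical order); mark gray on enter, black on exit:
codegen gray
  log gray
    core gray
    core black
    io gray
    io black
    net gray
      ast gray
        opt gray
          parser gray
            db gray
              db→net: net is gray → back edge
First back edge: db → net.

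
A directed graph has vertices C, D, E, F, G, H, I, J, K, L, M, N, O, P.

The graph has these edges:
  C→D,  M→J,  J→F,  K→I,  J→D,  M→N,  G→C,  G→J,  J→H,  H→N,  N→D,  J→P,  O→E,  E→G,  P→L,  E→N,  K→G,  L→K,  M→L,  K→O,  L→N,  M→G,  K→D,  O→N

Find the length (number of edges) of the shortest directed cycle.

For each vertex v, BFS finds the shortest path from v back to v.
The shortest such closed walk is J → P → L → K → G → J, length 5.

5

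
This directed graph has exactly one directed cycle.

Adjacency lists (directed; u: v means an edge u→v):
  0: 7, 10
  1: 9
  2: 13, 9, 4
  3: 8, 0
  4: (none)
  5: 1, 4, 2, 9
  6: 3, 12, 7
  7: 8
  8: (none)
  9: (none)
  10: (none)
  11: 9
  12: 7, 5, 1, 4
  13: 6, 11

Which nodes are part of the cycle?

2, 5, 6, 12, 13

DFS with gray/black marking from 13:
13 gray
  6 gray
    3 gray
      8 gray
      8 black
      0 gray
        7 gray
          7→8: 8 black — skip
        7 black
        10 gray
        10 black
      0 black
    3 black
    12 gray
      12→7: 7 black — skip
      5 gray
        1 gray
          9 gray
          9 black
        1 black
        4 gray
        4 black
        2 gray
          2→13: 13 is gray → back edge
Back edge closes the cycle 13 → 6 → 12 → 5 → 2 → 13; its vertices are {2, 5, 6, 12, 13}.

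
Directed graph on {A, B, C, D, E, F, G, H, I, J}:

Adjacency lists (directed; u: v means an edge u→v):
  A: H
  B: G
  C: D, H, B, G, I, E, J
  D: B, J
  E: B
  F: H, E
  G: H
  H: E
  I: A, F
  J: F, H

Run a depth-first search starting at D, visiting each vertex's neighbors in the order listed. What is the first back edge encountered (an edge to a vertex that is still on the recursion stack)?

DFS from D (visiting each vertex's neighbors in the order listed); mark gray on enter, black on exit:
D gray
  B gray
    G gray
      H gray
        E gray
          E→B: B is gray → back edge
First back edge: E → B.

E→B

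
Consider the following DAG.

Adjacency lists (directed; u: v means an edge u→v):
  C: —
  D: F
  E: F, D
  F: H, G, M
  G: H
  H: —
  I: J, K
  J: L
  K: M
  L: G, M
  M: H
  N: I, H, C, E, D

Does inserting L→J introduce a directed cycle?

Adding L→J creates a cycle iff J can already reach L.
Path from J: J → L.
So J → … → L → J is a cycle.

Yes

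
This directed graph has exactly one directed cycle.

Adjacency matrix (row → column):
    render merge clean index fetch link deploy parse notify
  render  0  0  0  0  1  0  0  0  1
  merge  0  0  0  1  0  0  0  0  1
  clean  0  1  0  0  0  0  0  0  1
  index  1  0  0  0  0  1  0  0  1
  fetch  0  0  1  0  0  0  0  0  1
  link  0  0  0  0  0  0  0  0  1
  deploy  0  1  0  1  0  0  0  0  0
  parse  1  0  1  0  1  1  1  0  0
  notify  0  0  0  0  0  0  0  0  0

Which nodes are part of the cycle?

DFS with gray/black marking from fetch:
fetch gray
  clean gray
    merge gray
      index gray
        notify gray
        notify black
        link gray
          link→notify: notify black — skip
        link black
        render gray
          render→fetch: fetch is gray → back edge
Back edge closes the cycle fetch → clean → merge → index → render → fetch; its vertices are {clean, fetch, index, merge, render}.

clean, fetch, index, merge, render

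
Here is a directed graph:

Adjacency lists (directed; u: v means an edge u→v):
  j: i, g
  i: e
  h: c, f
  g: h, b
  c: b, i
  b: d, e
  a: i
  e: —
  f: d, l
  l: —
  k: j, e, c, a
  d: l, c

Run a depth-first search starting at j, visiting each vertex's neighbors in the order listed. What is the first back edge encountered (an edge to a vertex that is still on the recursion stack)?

DFS from j (visiting each vertex's neighbors in the order listed); mark gray on enter, black on exit:
j gray
  i gray
    e gray
    e black
  i black
  g gray
    h gray
      c gray
        b gray
          d gray
            l gray
            l black
            d→c: c is gray → back edge
First back edge: d → c.

d→c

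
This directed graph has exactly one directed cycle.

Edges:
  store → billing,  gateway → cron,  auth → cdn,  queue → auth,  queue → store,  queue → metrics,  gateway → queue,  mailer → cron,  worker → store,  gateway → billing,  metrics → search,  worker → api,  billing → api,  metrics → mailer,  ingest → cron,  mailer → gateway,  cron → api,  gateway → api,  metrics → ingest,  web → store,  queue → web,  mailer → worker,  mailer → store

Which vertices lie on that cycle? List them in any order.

queue, mailer, gateway, metrics

DFS with gray/black marking from queue:
queue gray
  metrics gray
    search gray
    search black
    mailer gray
      cron gray
        api gray
        api black
      cron black
      gateway gray
        billing gray
          billing→api: api black — skip
        billing black
        gateway→api: api black — skip
        gateway→cron: cron black — skip
        gateway→queue: queue is gray → back edge
Back edge closes the cycle queue → metrics → mailer → gateway → queue; its vertices are {queue, mailer, gateway, metrics}.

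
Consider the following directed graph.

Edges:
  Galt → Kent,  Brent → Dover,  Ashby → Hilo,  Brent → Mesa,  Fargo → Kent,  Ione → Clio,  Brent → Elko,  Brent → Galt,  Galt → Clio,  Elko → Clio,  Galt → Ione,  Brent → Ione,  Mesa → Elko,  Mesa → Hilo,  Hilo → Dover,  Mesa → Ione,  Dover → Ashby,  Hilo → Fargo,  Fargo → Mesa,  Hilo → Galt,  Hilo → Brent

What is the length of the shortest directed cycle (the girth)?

For each vertex v, BFS finds the shortest path from v back to v.
The shortest such closed walk is Hilo → Brent → Mesa → Hilo, length 3.

3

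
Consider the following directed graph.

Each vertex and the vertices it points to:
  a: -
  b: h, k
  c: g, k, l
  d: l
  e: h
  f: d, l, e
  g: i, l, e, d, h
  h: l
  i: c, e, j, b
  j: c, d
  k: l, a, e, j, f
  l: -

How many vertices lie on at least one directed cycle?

6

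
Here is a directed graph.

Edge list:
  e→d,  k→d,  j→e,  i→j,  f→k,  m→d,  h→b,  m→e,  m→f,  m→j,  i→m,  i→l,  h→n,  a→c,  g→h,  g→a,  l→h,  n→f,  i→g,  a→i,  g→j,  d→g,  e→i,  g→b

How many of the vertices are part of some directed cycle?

12

A vertex is on a directed cycle iff it belongs to a strongly connected component of size ≥ 2 (or has a self-loop).
The vertices on cycles are {a, d, e, f, g, h, i, j, k, l, m, n} — 12 in total.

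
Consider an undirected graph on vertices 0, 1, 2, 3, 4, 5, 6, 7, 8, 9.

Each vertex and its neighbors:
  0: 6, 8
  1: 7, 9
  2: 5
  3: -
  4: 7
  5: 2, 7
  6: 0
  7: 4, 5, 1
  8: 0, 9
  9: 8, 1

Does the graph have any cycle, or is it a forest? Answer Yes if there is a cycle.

No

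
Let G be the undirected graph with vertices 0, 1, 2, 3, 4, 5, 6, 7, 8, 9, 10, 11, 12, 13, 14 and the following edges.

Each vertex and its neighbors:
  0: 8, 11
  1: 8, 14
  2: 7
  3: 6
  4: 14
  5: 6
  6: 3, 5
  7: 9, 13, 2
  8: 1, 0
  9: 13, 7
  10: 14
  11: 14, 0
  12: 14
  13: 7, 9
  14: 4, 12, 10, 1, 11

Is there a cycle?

Yes

DFS, tracking each vertex's parent; an edge to a visited non-parent vertex closes a cycle.
Start from 0:
visit 0 (parent –)
  visit 8 (parent 0)
    visit 1 (parent 8)
      1–8: parent, skip
      visit 14 (parent 1)
        visit 4 (parent 14)
          4–14: parent, skip
        visit 12 (parent 14)
          12–14: parent, skip
        visit 10 (parent 14)
          10–14: parent, skip
        14–1: parent, skip
        visit 11 (parent 14)
          11–14: parent, skip
          11–0: 0 visited and ≠ parent → cycle
Cycle: 0 – 8 – 1 – 14 – 11 – 0.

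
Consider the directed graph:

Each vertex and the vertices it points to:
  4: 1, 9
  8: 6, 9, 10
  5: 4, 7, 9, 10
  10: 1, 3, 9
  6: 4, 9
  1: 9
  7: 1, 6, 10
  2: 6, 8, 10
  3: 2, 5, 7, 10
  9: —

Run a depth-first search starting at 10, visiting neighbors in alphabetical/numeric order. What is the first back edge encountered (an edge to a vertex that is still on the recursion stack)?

8->10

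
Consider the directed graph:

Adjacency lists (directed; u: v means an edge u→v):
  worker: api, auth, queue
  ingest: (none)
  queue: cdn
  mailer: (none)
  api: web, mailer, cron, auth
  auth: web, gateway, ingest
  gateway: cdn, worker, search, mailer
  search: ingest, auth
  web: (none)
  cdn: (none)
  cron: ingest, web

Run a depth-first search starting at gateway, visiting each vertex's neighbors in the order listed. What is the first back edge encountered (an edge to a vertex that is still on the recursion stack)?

auth->gateway

DFS from gateway (visiting each vertex's neighbors in the order listed); mark gray on enter, black on exit:
gateway gray
  cdn gray
  cdn black
  worker gray
    api gray
      web gray
      web black
      mailer gray
      mailer black
      cron gray
        ingest gray
        ingest black
        cron→web: web black — skip
      cron black
      auth gray
        auth→web: web black — skip
        auth→gateway: gateway is gray → back edge
First back edge: auth → gateway.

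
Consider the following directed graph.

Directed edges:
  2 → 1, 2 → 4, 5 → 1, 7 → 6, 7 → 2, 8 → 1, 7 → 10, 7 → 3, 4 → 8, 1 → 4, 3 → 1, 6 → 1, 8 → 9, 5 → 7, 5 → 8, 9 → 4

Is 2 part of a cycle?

No

2 lies on a cycle iff there is a path from 2 back to itself.
Exploring from 2, it never reaches itself; equivalently, its strongly connected component is a singleton.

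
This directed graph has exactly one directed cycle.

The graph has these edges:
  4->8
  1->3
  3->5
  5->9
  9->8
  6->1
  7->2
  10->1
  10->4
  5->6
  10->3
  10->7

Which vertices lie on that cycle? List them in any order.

DFS with gray/black marking from 3:
3 gray
  5 gray
    6 gray
      1 gray
        1→3: 3 is gray → back edge
Back edge closes the cycle 3 → 5 → 6 → 1 → 3; its vertices are {1, 3, 5, 6}.

1, 3, 5, 6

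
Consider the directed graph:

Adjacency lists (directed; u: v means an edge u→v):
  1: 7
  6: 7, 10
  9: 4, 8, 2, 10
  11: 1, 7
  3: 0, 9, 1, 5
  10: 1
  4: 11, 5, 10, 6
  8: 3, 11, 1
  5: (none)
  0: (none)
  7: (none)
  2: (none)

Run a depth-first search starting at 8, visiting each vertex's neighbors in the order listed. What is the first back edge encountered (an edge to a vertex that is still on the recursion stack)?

DFS from 8 (visiting each vertex's neighbors in the order listed); mark gray on enter, black on exit:
8 gray
  3 gray
    0 gray
    0 black
    9 gray
      4 gray
        11 gray
          1 gray
            7 gray
            7 black
          1 black
          11→7: 7 black — skip
        11 black
        5 gray
        5 black
        10 gray
          10→1: 1 black — skip
        10 black
        6 gray
          6→7: 7 black — skip
          6→10: 10 black — skip
        6 black
      4 black
      9→8: 8 is gray → back edge
First back edge: 9 → 8.

9->8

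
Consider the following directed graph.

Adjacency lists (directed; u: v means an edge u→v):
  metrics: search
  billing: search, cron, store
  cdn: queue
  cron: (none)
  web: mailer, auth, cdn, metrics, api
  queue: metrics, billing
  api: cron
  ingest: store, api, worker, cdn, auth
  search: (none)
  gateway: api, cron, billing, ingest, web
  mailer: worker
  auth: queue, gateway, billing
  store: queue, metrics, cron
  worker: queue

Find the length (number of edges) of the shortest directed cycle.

3

For each vertex v, BFS finds the shortest path from v back to v.
The shortest such closed walk is web → auth → gateway → web, length 3.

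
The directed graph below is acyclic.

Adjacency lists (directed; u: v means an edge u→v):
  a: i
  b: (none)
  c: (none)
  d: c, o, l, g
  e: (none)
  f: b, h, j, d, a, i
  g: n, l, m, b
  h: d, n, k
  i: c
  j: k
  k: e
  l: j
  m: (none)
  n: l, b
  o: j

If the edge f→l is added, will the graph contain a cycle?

Adding f→l creates a cycle iff l can already reach f.
Explore from l: no path reaches f. The graph stays acyclic.

No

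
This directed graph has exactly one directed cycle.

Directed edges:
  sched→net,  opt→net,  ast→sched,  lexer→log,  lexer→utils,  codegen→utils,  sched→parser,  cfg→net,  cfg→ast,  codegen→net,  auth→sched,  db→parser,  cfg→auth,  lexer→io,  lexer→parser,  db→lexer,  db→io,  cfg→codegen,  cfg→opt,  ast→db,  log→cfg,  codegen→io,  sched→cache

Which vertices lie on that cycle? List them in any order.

DFS with gray/black marking from cfg:
cfg gray
  opt gray
    net gray
    net black
  opt black
  cfg→net: net black — skip
  codegen gray
    codegen→net: net black — skip
    utils gray
    utils black
    io gray
    io black
  codegen black
  ast gray
    sched gray
      parser gray
      parser black
      sched→net: net black — skip
      cache gray
      cache black
    sched black
    db gray
      db→io: io black — skip
      lexer gray
        log gray
          log→cfg: cfg is gray → back edge
Back edge closes the cycle cfg → ast → db → lexer → log → cfg; its vertices are {db, ast, cfg, log, lexer}.

db, ast, cfg, log, lexer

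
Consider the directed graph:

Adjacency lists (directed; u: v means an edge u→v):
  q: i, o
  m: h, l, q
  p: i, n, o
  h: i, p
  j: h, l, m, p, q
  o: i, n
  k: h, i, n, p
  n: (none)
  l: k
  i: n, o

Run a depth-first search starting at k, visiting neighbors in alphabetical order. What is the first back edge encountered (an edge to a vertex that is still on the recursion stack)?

o->i

DFS from k (visiting neighbors in alphabetical order); mark gray on enter, black on exit:
k gray
  h gray
    i gray
      n gray
      n black
      o gray
        o→i: i is gray → back edge
First back edge: o → i.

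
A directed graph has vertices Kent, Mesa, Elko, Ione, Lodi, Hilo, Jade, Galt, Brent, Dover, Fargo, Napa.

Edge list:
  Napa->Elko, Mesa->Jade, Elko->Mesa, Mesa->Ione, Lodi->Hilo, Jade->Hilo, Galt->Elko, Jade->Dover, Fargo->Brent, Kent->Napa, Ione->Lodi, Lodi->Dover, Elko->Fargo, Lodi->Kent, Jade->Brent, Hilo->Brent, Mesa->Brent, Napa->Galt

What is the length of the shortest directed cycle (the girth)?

6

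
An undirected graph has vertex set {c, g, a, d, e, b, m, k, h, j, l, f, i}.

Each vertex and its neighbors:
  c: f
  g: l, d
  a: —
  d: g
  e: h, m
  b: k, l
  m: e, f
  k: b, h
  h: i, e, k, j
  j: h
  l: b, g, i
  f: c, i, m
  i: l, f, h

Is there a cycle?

DFS, tracking each vertex's parent; an edge to a visited non-parent vertex closes a cycle.
Start from h:
visit h (parent –)
  visit i (parent h)
    visit l (parent i)
      visit b (parent l)
        visit k (parent b)
          k–b: parent, skip
          k–h: h visited and ≠ parent → cycle
Cycle: h – i – l – b – k – h.

Yes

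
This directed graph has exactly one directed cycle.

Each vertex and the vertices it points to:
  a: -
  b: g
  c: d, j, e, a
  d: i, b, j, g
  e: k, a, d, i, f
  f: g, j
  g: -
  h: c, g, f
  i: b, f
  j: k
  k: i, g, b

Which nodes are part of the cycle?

DFS with gray/black marking from f:
f gray
  g gray
  g black
  j gray
    k gray
      i gray
        b gray
          b→g: g black — skip
        b black
        i→f: f is gray → back edge
Back edge closes the cycle f → j → k → i → f; its vertices are {f, i, j, k}.

f, i, j, k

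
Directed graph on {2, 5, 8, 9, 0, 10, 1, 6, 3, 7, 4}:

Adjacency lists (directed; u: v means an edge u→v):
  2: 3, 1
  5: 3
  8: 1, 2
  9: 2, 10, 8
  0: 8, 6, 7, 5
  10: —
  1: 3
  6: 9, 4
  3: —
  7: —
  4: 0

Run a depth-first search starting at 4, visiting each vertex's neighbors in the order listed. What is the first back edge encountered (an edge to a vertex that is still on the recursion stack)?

DFS from 4 (visiting each vertex's neighbors in the order listed); mark gray on enter, black on exit:
4 gray
  0 gray
    8 gray
      1 gray
        3 gray
        3 black
      1 black
      2 gray
        2→3: 3 black — skip
        2→1: 1 black — skip
      2 black
    8 black
    6 gray
      9 gray
        9→2: 2 black — skip
        10 gray
        10 black
        9→8: 8 black — skip
      9 black
      6→4: 4 is gray → back edge
First back edge: 6 → 4.

6→4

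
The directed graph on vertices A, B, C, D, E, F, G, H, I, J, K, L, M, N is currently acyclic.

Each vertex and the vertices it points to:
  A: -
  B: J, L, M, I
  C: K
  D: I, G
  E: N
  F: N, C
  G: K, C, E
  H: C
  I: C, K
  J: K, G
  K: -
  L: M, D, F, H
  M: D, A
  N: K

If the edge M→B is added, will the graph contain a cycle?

Yes

Adding M→B creates a cycle iff B can already reach M.
Path from B: B → M.
So B → … → M → B is a cycle.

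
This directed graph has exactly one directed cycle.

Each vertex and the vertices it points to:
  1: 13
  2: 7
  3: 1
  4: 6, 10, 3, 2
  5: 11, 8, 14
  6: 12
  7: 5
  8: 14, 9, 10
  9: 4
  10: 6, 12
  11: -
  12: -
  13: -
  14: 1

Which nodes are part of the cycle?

DFS with gray/black marking from 7:
7 gray
  5 gray
    11 gray
    11 black
    8 gray
      14 gray
        1 gray
          13 gray
          13 black
        1 black
      14 black
      9 gray
        4 gray
          6 gray
            12 gray
            12 black
          6 black
          10 gray
            10→6: 6 black — skip
            10→12: 12 black — skip
          10 black
          3 gray
            3→1: 1 black — skip
          3 black
          2 gray
            2→7: 7 is gray → back edge
Back edge closes the cycle 7 → 5 → 8 → 9 → 4 → 2 → 7; its vertices are {2, 4, 5, 7, 8, 9}.

2, 4, 5, 7, 8, 9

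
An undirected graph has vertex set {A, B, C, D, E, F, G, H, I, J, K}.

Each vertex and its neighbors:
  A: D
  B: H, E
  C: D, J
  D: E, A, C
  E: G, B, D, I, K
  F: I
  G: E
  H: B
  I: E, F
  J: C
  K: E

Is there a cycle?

No

DFS, tracking each vertex's parent; an edge to a visited non-parent vertex closes a cycle.
Start from F:
visit F (parent –)
  visit I (parent F)
    visit E (parent I)
      visit G (parent E)
        G–E: parent, skip
      visit B (parent E)
        visit H (parent B)
          H–B: parent, skip
        B–E: parent, skip
      visit D (parent E)
        D–E: parent, skip
        visit A (parent D)
          A–D: parent, skip
        visit C (parent D)
          C–D: parent, skip
          visit J (parent C)
            J–C: parent, skip
      E–I: parent, skip
      visit K (parent E)
        K–E: parent, skip
    I–F: parent, skip
No non-parent visited neighbor found — the graph is a forest.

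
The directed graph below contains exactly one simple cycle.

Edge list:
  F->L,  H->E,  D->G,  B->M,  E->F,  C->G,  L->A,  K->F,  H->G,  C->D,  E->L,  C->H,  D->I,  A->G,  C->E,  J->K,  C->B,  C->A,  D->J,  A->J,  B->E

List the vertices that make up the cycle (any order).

A, F, J, K, L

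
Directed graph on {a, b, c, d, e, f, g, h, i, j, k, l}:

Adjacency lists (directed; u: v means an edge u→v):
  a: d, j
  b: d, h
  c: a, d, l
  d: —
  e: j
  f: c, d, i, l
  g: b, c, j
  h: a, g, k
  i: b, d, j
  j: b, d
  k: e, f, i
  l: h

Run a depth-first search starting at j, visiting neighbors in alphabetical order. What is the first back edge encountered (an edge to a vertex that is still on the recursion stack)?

DFS from j (visiting neighbors in alphabetical order); mark gray on enter, black on exit:
j gray
  b gray
    d gray
    d black
    h gray
      a gray
        a→d: d black — skip
        a→j: j is gray → back edge
First back edge: a → j.

a→j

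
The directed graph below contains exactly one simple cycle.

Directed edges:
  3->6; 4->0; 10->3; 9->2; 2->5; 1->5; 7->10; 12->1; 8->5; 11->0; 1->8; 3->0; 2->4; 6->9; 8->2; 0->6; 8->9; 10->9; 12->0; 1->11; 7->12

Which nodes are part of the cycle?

0, 2, 4, 6, 9

DFS with gray/black marking from 9:
9 gray
  2 gray
    5 gray
    5 black
    4 gray
      0 gray
        6 gray
          6→9: 9 is gray → back edge
Back edge closes the cycle 9 → 2 → 4 → 0 → 6 → 9; its vertices are {0, 2, 4, 6, 9}.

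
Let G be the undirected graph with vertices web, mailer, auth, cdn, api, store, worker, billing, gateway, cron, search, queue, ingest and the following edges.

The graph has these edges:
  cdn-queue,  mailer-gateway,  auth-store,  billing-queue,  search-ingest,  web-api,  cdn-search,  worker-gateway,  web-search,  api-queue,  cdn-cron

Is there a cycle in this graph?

Yes

DFS, tracking each vertex's parent; an edge to a visited non-parent vertex closes a cycle.
Start from api:
visit api (parent –)
  visit queue (parent api)
    queue–api: parent, skip
    visit billing (parent queue)
      billing–queue: parent, skip
    visit cdn (parent queue)
      visit cron (parent cdn)
        cron–cdn: parent, skip
      cdn–queue: parent, skip
      visit search (parent cdn)
        search–cdn: parent, skip
        visit web (parent search)
          web–search: parent, skip
          web–api: api visited and ≠ parent → cycle
Cycle: api – queue – cdn – search – web – api.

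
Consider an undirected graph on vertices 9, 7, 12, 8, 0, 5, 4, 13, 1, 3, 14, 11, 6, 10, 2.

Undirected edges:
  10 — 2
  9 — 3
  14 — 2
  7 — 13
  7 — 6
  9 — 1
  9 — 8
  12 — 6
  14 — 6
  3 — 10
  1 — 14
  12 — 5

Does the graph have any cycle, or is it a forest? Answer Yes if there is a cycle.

DFS, tracking each vertex's parent; an edge to a visited non-parent vertex closes a cycle.
Start from 7:
visit 7 (parent –)
  visit 13 (parent 7)
    13–7: parent, skip
  visit 6 (parent 7)
    visit 12 (parent 6)
      visit 5 (parent 12)
        5–12: parent, skip
      12–6: parent, skip
    visit 14 (parent 6)
      visit 1 (parent 14)
        visit 9 (parent 1)
          visit 3 (parent 9)
            visit 10 (parent 3)
              visit 2 (parent 10)
                2–10: parent, skip
                2–14: 14 visited and ≠ parent → cycle
Cycle: 14 – 1 – 9 – 3 – 10 – 2 – 14.

Yes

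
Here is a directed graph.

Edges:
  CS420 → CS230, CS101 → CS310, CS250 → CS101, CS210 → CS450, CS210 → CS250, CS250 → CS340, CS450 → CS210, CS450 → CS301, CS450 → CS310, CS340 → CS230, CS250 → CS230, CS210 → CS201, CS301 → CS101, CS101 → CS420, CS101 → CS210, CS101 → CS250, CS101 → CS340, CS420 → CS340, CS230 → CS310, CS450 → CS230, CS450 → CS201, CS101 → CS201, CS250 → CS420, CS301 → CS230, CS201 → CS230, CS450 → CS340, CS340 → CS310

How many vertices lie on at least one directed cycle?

A vertex is on a directed cycle iff it belongs to a strongly connected component of size ≥ 2 (or has a self-loop).
The vertices on cycles are {CS101, CS210, CS250, CS301, CS450} — 5 in total.

5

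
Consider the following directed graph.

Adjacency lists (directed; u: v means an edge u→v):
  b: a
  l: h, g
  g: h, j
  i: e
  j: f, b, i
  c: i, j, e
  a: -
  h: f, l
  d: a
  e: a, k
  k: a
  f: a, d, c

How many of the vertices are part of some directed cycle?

A vertex is on a directed cycle iff it belongs to a strongly connected component of size ≥ 2 (or has a self-loop).
The vertices on cycles are {c, f, g, h, j, l} — 6 in total.

6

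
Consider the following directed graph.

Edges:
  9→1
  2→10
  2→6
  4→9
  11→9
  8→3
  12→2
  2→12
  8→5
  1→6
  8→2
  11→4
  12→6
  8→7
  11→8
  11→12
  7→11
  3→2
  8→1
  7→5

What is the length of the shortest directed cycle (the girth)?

For each vertex v, BFS finds the shortest path from v back to v.
The shortest such closed walk is 12 → 2 → 12, length 2.

2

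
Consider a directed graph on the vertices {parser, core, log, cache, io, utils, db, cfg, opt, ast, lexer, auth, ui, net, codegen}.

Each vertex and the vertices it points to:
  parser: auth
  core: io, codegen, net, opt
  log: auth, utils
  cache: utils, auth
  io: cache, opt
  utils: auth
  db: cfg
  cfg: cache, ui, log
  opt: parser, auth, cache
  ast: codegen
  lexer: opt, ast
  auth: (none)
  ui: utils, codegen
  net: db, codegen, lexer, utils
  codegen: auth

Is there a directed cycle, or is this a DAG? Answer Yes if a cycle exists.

No

DFS with white/gray/black marking, starting from ui:
ui gray
  utils gray
    auth gray
    auth black
  utils black
  codegen gray
    codegen→auth: auth black — skip
  codegen black
ui black
parser gray
  parser→auth: auth black — skip
parser black
core gray
  io gray
    cache gray
      cache→utils: utils black — skip
      cache→auth: auth black — skip
    cache black
    opt gray
      opt→parser: parser black — skip
      opt→auth: auth black — skip
      opt→cache: cache black — skip
    opt black
  io black
  core→codegen: codegen black — skip
  net gray
    db gray
      cfg gray
        cfg→cache: cache black — skip
        cfg→ui: ui black — skip
        log gray
          log→auth: auth black — skip
          log→utils: utils black — skip
        log black
      cfg black
    db black
    net→codegen: codegen black — skip
    lexer gray
      lexer→opt: opt black — skip
      ast gray
        ast→codegen: codegen black — skip
      ast black
    lexer black
    net→utils: utils black — skip
  net black
  core→opt: opt black — skip
core black
Every edge goes to a white or black vertex — no back edge, so the graph is acyclic.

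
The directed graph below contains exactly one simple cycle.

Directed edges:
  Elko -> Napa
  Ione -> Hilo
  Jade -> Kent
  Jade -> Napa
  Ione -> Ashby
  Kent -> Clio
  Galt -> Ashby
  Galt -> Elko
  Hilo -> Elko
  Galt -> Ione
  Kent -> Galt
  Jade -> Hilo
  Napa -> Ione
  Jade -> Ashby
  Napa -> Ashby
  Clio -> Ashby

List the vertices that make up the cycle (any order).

Elko, Hilo, Ione, Napa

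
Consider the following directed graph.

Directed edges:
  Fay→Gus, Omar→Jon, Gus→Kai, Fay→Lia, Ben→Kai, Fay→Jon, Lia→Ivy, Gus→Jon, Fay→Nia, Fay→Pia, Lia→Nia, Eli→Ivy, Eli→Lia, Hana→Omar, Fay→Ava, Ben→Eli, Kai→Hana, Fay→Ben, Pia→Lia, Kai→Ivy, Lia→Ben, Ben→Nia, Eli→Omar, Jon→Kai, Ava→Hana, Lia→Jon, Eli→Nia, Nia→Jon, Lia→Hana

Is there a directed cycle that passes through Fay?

No

Fay lies on a cycle iff there is a path from Fay back to itself.
Exploring from Fay, it never reaches itself; equivalently, its strongly connected component is a singleton.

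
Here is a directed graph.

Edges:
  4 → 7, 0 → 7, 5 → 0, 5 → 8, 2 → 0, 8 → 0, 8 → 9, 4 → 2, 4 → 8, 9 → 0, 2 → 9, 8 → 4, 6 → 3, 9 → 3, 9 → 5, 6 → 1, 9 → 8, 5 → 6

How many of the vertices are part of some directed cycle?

A vertex is on a directed cycle iff it belongs to a strongly connected component of size ≥ 2 (or has a self-loop).
The vertices on cycles are {2, 4, 5, 8, 9} — 5 in total.

5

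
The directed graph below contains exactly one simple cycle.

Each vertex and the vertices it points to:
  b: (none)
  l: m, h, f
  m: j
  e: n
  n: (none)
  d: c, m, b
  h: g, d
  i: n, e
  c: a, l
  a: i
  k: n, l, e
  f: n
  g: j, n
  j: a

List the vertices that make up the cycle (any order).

c, d, h, l

DFS with gray/black marking from l:
l gray
  m gray
    j gray
      a gray
        i gray
          n gray
          n black
          e gray
            e→n: n black — skip
          e black
        i black
      a black
    j black
  m black
  h gray
    g gray
      g→j: j black — skip
      g→n: n black — skip
    g black
    d gray
      c gray
        c→a: a black — skip
        c→l: l is gray → back edge
Back edge closes the cycle l → h → d → c → l; its vertices are {c, d, h, l}.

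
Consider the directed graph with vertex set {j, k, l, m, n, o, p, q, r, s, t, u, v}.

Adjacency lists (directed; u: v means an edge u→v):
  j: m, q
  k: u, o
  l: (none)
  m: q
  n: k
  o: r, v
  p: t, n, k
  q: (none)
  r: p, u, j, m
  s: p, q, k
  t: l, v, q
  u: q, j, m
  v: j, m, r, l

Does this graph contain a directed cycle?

DFS with white/gray/black marking, starting from k:
k gray
  u gray
    q gray
    q black
    j gray
      m gray
        m→q: q black — skip
      m black
      j→q: q black — skip
    j black
    u→m: m black — skip
  u black
  o gray
    r gray
      p gray
        t gray
          l gray
          l black
          v gray
            v→j: j black — skip
            v→m: m black — skip
            v→r: r is gray → back edge
Back edge found, so a cycle exists: r → p → t → v → r.

Yes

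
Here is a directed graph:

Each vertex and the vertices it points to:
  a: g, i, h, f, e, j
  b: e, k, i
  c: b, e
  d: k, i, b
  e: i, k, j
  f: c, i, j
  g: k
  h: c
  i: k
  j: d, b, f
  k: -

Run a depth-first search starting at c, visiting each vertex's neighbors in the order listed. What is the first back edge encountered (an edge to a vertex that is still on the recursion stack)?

d→b

DFS from c (visiting each vertex's neighbors in the order listed); mark gray on enter, black on exit:
c gray
  b gray
    e gray
      i gray
        k gray
        k black
      i black
      e→k: k black — skip
      j gray
        d gray
          d→k: k black — skip
          d→i: i black — skip
          d→b: b is gray → back edge
First back edge: d → b.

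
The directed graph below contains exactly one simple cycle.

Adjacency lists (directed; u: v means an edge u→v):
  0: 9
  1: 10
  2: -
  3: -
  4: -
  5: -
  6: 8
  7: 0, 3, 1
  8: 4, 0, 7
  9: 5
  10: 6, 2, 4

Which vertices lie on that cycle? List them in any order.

DFS with gray/black marking from 6:
6 gray
  8 gray
    4 gray
    4 black
    0 gray
      9 gray
        5 gray
        5 black
      9 black
    0 black
    7 gray
      7→0: 0 black — skip
      3 gray
      3 black
      1 gray
        10 gray
          10→6: 6 is gray → back edge
Back edge closes the cycle 6 → 8 → 7 → 1 → 10 → 6; its vertices are {1, 6, 7, 8, 10}.

1, 6, 7, 8, 10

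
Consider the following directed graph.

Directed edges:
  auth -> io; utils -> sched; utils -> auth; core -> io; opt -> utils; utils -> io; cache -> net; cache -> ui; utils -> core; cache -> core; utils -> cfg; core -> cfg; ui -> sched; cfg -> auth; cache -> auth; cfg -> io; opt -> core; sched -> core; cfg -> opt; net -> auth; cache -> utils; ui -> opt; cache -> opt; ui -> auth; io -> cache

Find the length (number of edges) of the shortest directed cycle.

For each vertex v, BFS finds the shortest path from v back to v.
The shortest such closed walk is cache → core → io → cache, length 3.

3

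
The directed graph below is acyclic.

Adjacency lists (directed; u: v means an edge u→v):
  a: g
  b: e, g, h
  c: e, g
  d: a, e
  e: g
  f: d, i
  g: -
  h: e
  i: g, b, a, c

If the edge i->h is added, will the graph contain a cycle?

No

Adding i→h creates a cycle iff h can already reach i.
Explore from h: no path reaches i. The graph stays acyclic.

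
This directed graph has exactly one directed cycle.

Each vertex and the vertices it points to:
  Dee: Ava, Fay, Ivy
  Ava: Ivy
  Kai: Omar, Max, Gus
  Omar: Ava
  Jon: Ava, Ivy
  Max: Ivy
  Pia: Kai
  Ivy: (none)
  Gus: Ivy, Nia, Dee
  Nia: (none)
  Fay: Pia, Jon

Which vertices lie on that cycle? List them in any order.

Dee, Fay, Gus, Kai, Pia

DFS with gray/black marking from Fay:
Fay gray
  Pia gray
    Kai gray
      Omar gray
        Ava gray
          Ivy gray
          Ivy black
        Ava black
      Omar black
      Max gray
        Max→Ivy: Ivy black — skip
      Max black
      Gus gray
        Gus→Ivy: Ivy black — skip
        Nia gray
        Nia black
        Dee gray
          Dee→Ava: Ava black — skip
          Dee→Fay: Fay is gray → back edge
Back edge closes the cycle Fay → Pia → Kai → Gus → Dee → Fay; its vertices are {Dee, Fay, Gus, Kai, Pia}.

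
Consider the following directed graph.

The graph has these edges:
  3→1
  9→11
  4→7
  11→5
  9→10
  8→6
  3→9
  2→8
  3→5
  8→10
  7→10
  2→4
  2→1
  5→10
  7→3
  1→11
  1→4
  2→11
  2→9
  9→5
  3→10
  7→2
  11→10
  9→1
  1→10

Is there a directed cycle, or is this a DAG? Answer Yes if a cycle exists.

DFS with white/gray/black marking, starting from 8:
8 gray
  10 gray
  10 black
  6 gray
  6 black
8 black
1 gray
  11 gray
    5 gray
      5→10: 10 black — skip
    5 black
    11→10: 10 black — skip
  11 black
  1→10: 10 black — skip
  4 gray
    7 gray
      3 gray
        9 gray
          9→10: 10 black — skip
          9→11: 11 black — skip
          9→5: 5 black — skip
          9→1: 1 is gray → back edge
Back edge found, so a cycle exists: 1 → 4 → 7 → 3 → 9 → 1.

Yes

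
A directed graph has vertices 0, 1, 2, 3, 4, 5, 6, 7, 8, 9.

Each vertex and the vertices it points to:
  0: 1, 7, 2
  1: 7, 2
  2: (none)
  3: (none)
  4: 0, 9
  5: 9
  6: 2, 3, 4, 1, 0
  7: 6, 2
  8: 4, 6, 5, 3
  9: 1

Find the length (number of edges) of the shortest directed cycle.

For each vertex v, BFS finds the shortest path from v back to v.
The shortest such closed walk is 0 → 7 → 6 → 0, length 3.

3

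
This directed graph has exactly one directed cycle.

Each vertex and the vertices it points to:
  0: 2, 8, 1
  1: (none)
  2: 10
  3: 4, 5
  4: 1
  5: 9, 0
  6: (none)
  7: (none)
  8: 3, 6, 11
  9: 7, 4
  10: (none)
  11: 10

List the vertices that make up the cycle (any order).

0, 3, 5, 8

DFS with gray/black marking from 3:
3 gray
  4 gray
    1 gray
    1 black
  4 black
  5 gray
    9 gray
      7 gray
      7 black
      9→4: 4 black — skip
    9 black
    0 gray
      2 gray
        10 gray
        10 black
      2 black
      8 gray
        8→3: 3 is gray → back edge
Back edge closes the cycle 3 → 5 → 0 → 8 → 3; its vertices are {0, 3, 5, 8}.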